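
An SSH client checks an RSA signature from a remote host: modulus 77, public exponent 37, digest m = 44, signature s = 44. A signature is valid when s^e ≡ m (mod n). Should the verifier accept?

s^2 ≡ 44^2 = 1936 ≡ 11
s^4 ≡ 11^2 = 121 ≡ 44
s^8 ≡ 44^2 = 1936 ≡ 11
s^16 ≡ 11^2 = 121 ≡ 44
s^32 ≡ 44^2 = 1936 ≡ 11
37 = 32 + 4 + 1, so s^37 ≡ 11·44·44 ≡ 44 (mod 77)
44 = m, so the signature checks out.

accept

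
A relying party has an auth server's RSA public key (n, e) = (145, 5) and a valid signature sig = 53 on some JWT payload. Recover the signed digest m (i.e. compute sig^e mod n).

Squares mod 145: sig^1≡53, sig^2≡54, sig^4≡16
5 = 4 + 1, so sig^5 ≡ 16·53 ≡ 123 (mod 145)

123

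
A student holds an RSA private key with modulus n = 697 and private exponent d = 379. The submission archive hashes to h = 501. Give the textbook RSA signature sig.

155

h^2 ≡ 501^2 = 251001 ≡ 81
h^4 ≡ 81^2 = 6561 ≡ 288
h^8 ≡ 288^2 = 82944 ≡ 1
h^16 ≡ 1^2 = 1
h^32 ≡ 1^2 = 1
h^64 ≡ 1^2 = 1
h^128 ≡ 1^2 = 1
h^256 ≡ 1^2 = 1
379 = 256 + 64 + 32 + 16 + 8 + 2 + 1, so h^379 ≡ 1·1·1·1·1·81·501 ≡ 155 (mod 697)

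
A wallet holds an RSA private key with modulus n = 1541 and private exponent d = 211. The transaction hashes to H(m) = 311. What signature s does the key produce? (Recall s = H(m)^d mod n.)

1501

(H(m))^211 mod 1541 = 1501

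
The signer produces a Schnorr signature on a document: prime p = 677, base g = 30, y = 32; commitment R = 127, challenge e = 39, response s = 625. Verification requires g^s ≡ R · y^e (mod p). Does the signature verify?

g^s mod p:
30^2 = 900 ≡ 223
30^4 ≡ 223^2 = 49729 ≡ 308
30^8 ≡ 308^2 = 94864 ≡ 84
30^16 ≡ 84^2 = 7056 ≡ 286
30^32 ≡ 286^2 = 81796 ≡ 556
30^64 ≡ 556^2 = 309136 ≡ 424
30^128 ≡ 424^2 = 179776 ≡ 371
30^256 ≡ 371^2 = 137641 ≡ 210
30^512 ≡ 210^2 = 44100 ≡ 95
625 = 512 + 64 + 32 + 16 + 1, so 30^625 ≡ 95·424·556·286·30 ≡ 170 (mod 677)
R · y^e mod p:
32^2 = 1024 ≡ 347
32^4 ≡ 347^2 = 120409 ≡ 580
32^8 ≡ 580^2 = 336400 ≡ 608
32^16 ≡ 608^2 = 369664 ≡ 22
32^32 ≡ 22^2 = 484
39 = 32 + 4 + 2 + 1, so 32^39 ≡ 484·580·347·32 ≡ 395 (mod 677)
127·395 = 50165 ≡ 67 (mod 677)
170 ≠ 67; the check fails.

does not verify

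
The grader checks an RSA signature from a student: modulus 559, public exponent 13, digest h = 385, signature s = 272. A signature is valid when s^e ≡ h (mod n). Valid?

no

s^2 ≡ 272^2 = 73984 ≡ 196
s^4 ≡ 196^2 = 38416 ≡ 404
s^8 ≡ 404^2 = 163216 ≡ 547
13 = 8 + 4 + 1, so s^13 ≡ 547·404·272 ≡ 25 (mod 559)
25 ≠ 385, so verification fails.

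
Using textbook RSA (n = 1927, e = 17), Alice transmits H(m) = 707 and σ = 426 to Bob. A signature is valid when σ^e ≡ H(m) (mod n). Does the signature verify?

verifies

Squares mod 1927: σ^1≡426, σ^2≡338, σ^4≡551, σ^8≡1062, σ^16≡549
17 = 16 + 1, so σ^17 ≡ 549·426 ≡ 707 (mod 1927)
σ^17 mod 1927 = 707 matches H(m).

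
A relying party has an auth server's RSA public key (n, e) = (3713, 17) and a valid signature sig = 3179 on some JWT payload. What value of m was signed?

sig^2 ≡ 3179^2 = 10106041 ≡ 2968
sig^4 ≡ 2968^2 = 8809024 ≡ 1788
sig^8 ≡ 1788^2 = 3196944 ≡ 51
sig^16 ≡ 51^2 = 2601
17 = 16 + 1, so sig^17 ≡ 2601·3179 ≡ 3441 (mod 3713)

3441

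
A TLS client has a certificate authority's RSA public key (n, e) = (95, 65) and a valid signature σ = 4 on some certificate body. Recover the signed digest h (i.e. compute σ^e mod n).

Squares mod 95: σ^1≡4, σ^2≡16, σ^4≡66, σ^8≡81, σ^16≡6, σ^32≡36, σ^64≡61
65 = 64 + 1, so σ^65 ≡ 61·4 ≡ 54 (mod 95)

54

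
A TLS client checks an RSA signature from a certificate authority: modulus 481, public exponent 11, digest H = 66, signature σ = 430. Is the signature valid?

σ^2 ≡ 430^2 = 184900 ≡ 196
σ^4 ≡ 196^2 = 38416 ≡ 417
σ^8 ≡ 417^2 = 173889 ≡ 248
11 = 8 + 2 + 1, so σ^11 ≡ 248·196·430 ≡ 66 (mod 481)
Since 66 equals the digest 66, verification succeeds.

valid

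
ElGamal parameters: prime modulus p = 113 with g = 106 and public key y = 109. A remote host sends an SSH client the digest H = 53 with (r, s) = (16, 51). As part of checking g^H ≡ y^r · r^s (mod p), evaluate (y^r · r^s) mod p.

109^2 = 11881 ≡ 16
109^4 ≡ 16^2 = 256 ≡ 30
109^8 ≡ 30^2 = 900 ≡ 109
109^16 ≡ 109^2 = 11881 ≡ 16
16^2 = 256 ≡ 30
16^4 ≡ 30^2 = 900 ≡ 109
16^8 ≡ 109^2 = 11881 ≡ 16
16^16 ≡ 16^2 = 256 ≡ 30
16^32 ≡ 30^2 = 900 ≡ 109
51 = 32 + 16 + 2 + 1, so 16^51 ≡ 109·30·30·16 ≡ 30 (mod 113)
y^r · r^s ≡ 16·30 = 480 ≡ 28 (mod 113)

28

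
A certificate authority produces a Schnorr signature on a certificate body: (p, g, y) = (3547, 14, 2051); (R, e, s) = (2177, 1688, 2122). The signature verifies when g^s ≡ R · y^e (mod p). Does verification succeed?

g^s mod p:
14^2122 mod 3547 = 899
R · y^e mod p:
2051^1688 mod 3547 = 345
2177·345 = 751065 ≡ 2648 (mod 3547)
899 ≠ 2648; the check fails.

fails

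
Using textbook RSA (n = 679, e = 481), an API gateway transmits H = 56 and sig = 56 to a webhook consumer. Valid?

yes

sig^2 ≡ 56^2 = 3136 ≡ 420
sig^4 ≡ 420^2 = 176400 ≡ 539
sig^8 ≡ 539^2 = 290521 ≡ 588
sig^16 ≡ 588^2 = 345744 ≡ 133
sig^32 ≡ 133^2 = 17689 ≡ 35
sig^64 ≡ 35^2 = 1225 ≡ 546
sig^128 ≡ 546^2 = 298116 ≡ 35
sig^256 ≡ 35^2 = 1225 ≡ 546
481 = 256 + 128 + 64 + 32 + 1, so sig^481 ≡ 546·35·546·35·56 ≡ 56 (mod 679)
56 = H, so the signature checks out.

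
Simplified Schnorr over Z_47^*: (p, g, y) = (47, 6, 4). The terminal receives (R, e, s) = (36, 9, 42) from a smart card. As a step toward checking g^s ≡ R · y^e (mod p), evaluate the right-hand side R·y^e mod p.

4^2 = 16
4^4 ≡ 16^2 = 256 ≡ 21
4^8 ≡ 21^2 = 441 ≡ 18
9 = 8 + 1, so 4^9 ≡ 18·4 ≡ 25 (mod 47)
R · y^e ≡ 36·25 = 900 ≡ 7 (mod 47)

7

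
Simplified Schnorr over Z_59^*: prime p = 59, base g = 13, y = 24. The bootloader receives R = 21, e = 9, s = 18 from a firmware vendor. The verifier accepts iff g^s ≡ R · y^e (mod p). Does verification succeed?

fails

g^s mod p:
Squares mod 59: 13^1≡13, 13^2≡51, 13^4≡5, 13^8≡25, 13^16≡35
18 = 16 + 2, so 13^18 ≡ 35·51 ≡ 15 (mod 59)
R · y^e mod p:
Squares mod 59: 24^1≡24, 24^2≡45, 24^4≡19, 24^8≡7
9 = 8 + 1, so 24^9 ≡ 7·24 ≡ 50 (mod 59)
21·50 = 1050 ≡ 47 (mod 59)
15 ≠ 47; the check fails.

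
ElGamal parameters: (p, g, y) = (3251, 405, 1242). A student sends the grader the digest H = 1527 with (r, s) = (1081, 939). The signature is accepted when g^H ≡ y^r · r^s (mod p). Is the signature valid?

invalid

Left side g^H mod p:
405^2 = 164025 ≡ 1475
405^4 ≡ 1475^2 = 2175625 ≡ 706
405^8 ≡ 706^2 = 498436 ≡ 1033
405^16 ≡ 1033^2 = 1067089 ≡ 761
405^32 ≡ 761^2 = 579121 ≡ 443
405^64 ≡ 443^2 = 196249 ≡ 1189
405^128 ≡ 1189^2 = 1413721 ≡ 2787
405^256 ≡ 2787^2 = 7767369 ≡ 730
405^512 ≡ 730^2 = 532900 ≡ 2987
405^1024 ≡ 2987^2 = 8922169 ≡ 1425
1527 = 1024 + 256 + 128 + 64 + 32 + 16 + 4 + 2 + 1, so 405^1527 ≡ 1425·730·2787·1189·443·761·706·1475·405 ≡ 1102 (mod 3251)
Right side y^r · r^s mod p:
1242^2 = 1542564 ≡ 1590
1242^4 ≡ 1590^2 = 2528100 ≡ 2073
1242^8 ≡ 2073^2 = 4297329 ≡ 2758
1242^16 ≡ 2758^2 = 7606564 ≡ 2475
1242^32 ≡ 2475^2 = 6125625 ≡ 741
1242^64 ≡ 741^2 = 549081 ≡ 2913
1242^128 ≡ 2913^2 = 8485569 ≡ 459
1242^256 ≡ 459^2 = 210681 ≡ 2617
1242^512 ≡ 2617^2 = 6848689 ≡ 2083
1242^1024 ≡ 2083^2 = 4338889 ≡ 2055
1081 = 1024 + 32 + 16 + 8 + 1, so 1242^1081 ≡ 2055·741·2475·2758·1242 ≡ 815 (mod 3251)
1081^2 = 1168561 ≡ 1452
1081^4 ≡ 1452^2 = 2108304 ≡ 1656
1081^8 ≡ 1656^2 = 2742336 ≡ 1743
1081^16 ≡ 1743^2 = 3038049 ≡ 1615
1081^32 ≡ 1615^2 = 2608225 ≡ 923
1081^64 ≡ 923^2 = 851929 ≡ 167
1081^128 ≡ 167^2 = 27889 ≡ 1881
1081^256 ≡ 1881^2 = 3538161 ≡ 1073
1081^512 ≡ 1073^2 = 1151329 ≡ 475
939 = 512 + 256 + 128 + 32 + 8 + 2 + 1, so 1081^939 ≡ 475·1073·1881·923·1743·1452·1081 ≡ 2439 (mod 3251)
815·2439 = 1987785 ≡ 1424 (mod 3251)
1102 ≠ 1424, so verification fails.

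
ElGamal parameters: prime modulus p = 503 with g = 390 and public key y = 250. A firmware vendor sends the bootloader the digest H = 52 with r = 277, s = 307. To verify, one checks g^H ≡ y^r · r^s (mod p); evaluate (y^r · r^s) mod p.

250^2 = 62500 ≡ 128
250^4 ≡ 128^2 = 16384 ≡ 288
250^8 ≡ 288^2 = 82944 ≡ 452
250^16 ≡ 452^2 = 204304 ≡ 86
250^32 ≡ 86^2 = 7396 ≡ 354
250^64 ≡ 354^2 = 125316 ≡ 69
250^128 ≡ 69^2 = 4761 ≡ 234
250^256 ≡ 234^2 = 54756 ≡ 432
277 = 256 + 16 + 4 + 1, so 250^277 ≡ 432·86·288·250 ≡ 60 (mod 503)
277^2 = 76729 ≡ 273
277^4 ≡ 273^2 = 74529 ≡ 85
277^8 ≡ 85^2 = 7225 ≡ 183
277^16 ≡ 183^2 = 33489 ≡ 291
277^32 ≡ 291^2 = 84681 ≡ 177
277^64 ≡ 177^2 = 31329 ≡ 143
277^128 ≡ 143^2 = 20449 ≡ 329
277^256 ≡ 329^2 = 108241 ≡ 96
307 = 256 + 32 + 16 + 2 + 1, so 277^307 ≡ 96·177·291·273·277 ≡ 439 (mod 503)
y^r · r^s ≡ 60·439 = 26340 ≡ 184 (mod 503)

184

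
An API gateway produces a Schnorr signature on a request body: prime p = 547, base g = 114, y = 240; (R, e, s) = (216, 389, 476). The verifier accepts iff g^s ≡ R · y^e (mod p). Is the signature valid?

valid

g^s mod p:
114^2 = 12996 ≡ 415
114^4 ≡ 415^2 = 172225 ≡ 467
114^8 ≡ 467^2 = 218089 ≡ 383
114^16 ≡ 383^2 = 146689 ≡ 93
114^32 ≡ 93^2 = 8649 ≡ 444
114^64 ≡ 444^2 = 197136 ≡ 216
114^128 ≡ 216^2 = 46656 ≡ 161
114^256 ≡ 161^2 = 25921 ≡ 212
476 = 256 + 128 + 64 + 16 + 8 + 4, so 114^476 ≡ 212·161·216·93·383·467 ≡ 237 (mod 547)
R · y^e mod p:
240^2 = 57600 ≡ 165
240^4 ≡ 165^2 = 27225 ≡ 422
240^8 ≡ 422^2 = 178084 ≡ 309
240^16 ≡ 309^2 = 95481 ≡ 303
240^32 ≡ 303^2 = 91809 ≡ 460
240^64 ≡ 460^2 = 211600 ≡ 458
240^128 ≡ 458^2 = 209764 ≡ 263
240^256 ≡ 263^2 = 69169 ≡ 247
389 = 256 + 128 + 4 + 1, so 240^389 ≡ 247·263·422·240 ≡ 267 (mod 547)
216·267 = 57672 ≡ 237 (mod 547)
237 ≡ 237 (mod 547); signature holds.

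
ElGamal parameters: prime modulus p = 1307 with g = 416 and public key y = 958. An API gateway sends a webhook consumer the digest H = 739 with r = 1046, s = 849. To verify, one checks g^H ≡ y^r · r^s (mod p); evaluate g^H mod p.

57

Squares mod 1307: 416^1≡416, 416^2≡532, 416^4≡712, 416^8≡1135, 416^16≡830, 416^32≡111, 416^64≡558, 416^128≡298, 416^256≡1235, 416^512≡1263
739 = 512 + 128 + 64 + 32 + 2 + 1, so 416^739 ≡ 1263·298·558·111·532·416 ≡ 57 (mod 1307)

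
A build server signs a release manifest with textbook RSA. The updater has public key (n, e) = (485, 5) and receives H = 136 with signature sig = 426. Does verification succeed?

passes

Squares mod 485: sig^1≡426, sig^2≡86, sig^4≡121
5 = 4 + 1, so sig^5 ≡ 121·426 ≡ 136 (mod 485)
sig^5 mod 485 = 136 matches H.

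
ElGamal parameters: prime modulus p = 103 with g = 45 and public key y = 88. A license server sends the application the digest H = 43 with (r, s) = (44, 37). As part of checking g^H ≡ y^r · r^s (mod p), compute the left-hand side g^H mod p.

40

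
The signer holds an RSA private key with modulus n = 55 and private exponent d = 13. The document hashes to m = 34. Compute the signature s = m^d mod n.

m^2 ≡ 34^2 = 1156 ≡ 1
m^4 ≡ 1^2 = 1
m^8 ≡ 1^2 = 1
13 = 8 + 4 + 1, so m^13 ≡ 1·1·34 ≡ 34 (mod 55)

34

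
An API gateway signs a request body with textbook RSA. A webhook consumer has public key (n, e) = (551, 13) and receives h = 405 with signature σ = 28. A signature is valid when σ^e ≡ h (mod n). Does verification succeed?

Squares mod 551: σ^1≡28, σ^2≡233, σ^4≡291, σ^8≡378
13 = 8 + 4 + 1, so σ^13 ≡ 378·291·28 ≡ 405 (mod 551)
Since 405 equals the digest 405, verification succeeds.

passes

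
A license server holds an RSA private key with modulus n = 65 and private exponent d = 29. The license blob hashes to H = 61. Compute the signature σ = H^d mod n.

H^2 ≡ 61^2 = 3721 ≡ 16
H^4 ≡ 16^2 = 256 ≡ 61
H^8 ≡ 61^2 = 3721 ≡ 16
H^16 ≡ 16^2 = 256 ≡ 61
29 = 16 + 8 + 4 + 1, so H^29 ≡ 61·16·61·61 ≡ 16 (mod 65)

16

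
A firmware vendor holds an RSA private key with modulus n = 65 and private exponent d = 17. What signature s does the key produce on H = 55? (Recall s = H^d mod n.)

Squares mod 65: H^1≡55, H^2≡35, H^4≡55, H^8≡35, H^16≡55
17 = 16 + 1, so H^17 ≡ 55·55 ≡ 35 (mod 65)

35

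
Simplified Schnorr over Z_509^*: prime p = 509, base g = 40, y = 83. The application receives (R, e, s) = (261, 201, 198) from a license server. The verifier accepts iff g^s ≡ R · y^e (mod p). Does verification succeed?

g^s mod p:
Squares mod 509: 40^1≡40, 40^2≡73, 40^4≡239, 40^8≡113, 40^16≡44, 40^32≡409, 40^64≡329, 40^128≡333
198 = 128 + 64 + 4 + 2, so 40^198 ≡ 333·329·239·73 ≡ 405 (mod 509)
R · y^e mod p:
Squares mod 509: 83^1≡83, 83^2≡272, 83^4≡179, 83^8≡483, 83^16≡167, 83^32≡403, 83^64≡38, 83^128≡426
201 = 128 + 64 + 8 + 1, so 83^201 ≡ 426·38·483·83 ≡ 493 (mod 509)
261·493 = 128673 ≡ 405 (mod 509)
405 ≡ 405 (mod 509); signature holds.

passes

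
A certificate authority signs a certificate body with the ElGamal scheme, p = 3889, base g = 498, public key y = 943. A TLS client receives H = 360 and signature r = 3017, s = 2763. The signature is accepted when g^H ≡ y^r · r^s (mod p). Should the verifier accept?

Left side g^H mod p:
498^2 = 248004 ≡ 2997
498^4 ≡ 2997^2 = 8982009 ≡ 2308
498^8 ≡ 2308^2 = 5326864 ≡ 2823
498^16 ≡ 2823^2 = 7969329 ≡ 768
498^32 ≡ 768^2 = 589824 ≡ 2585
498^64 ≡ 2585^2 = 6682225 ≡ 923
498^128 ≡ 923^2 = 851929 ≡ 238
498^256 ≡ 238^2 = 56644 ≡ 2198
360 = 256 + 64 + 32 + 8, so 498^360 ≡ 2198·923·2585·2823 ≡ 3888 (mod 3889)
Right side y^r · r^s mod p:
943^2 = 889249 ≡ 2557
943^4 ≡ 2557^2 = 6538249 ≡ 840
943^8 ≡ 840^2 = 705600 ≡ 1691
943^16 ≡ 1691^2 = 2859481 ≡ 1066
943^32 ≡ 1066^2 = 1136356 ≡ 768
943^64 ≡ 768^2 = 589824 ≡ 2585
943^128 ≡ 2585^2 = 6682225 ≡ 923
943^256 ≡ 923^2 = 851929 ≡ 238
943^512 ≡ 238^2 = 56644 ≡ 2198
943^1024 ≡ 2198^2 = 4831204 ≡ 1066
943^2048 ≡ 1066^2 = 1136356 ≡ 768
3017 = 2048 + 512 + 256 + 128 + 64 + 8 + 1, so 943^3017 ≡ 768·2198·238·923·2585·1691·943 ≡ 748 (mod 3889)
3017^2 = 9102289 ≡ 2029
3017^4 ≡ 2029^2 = 4116841 ≡ 2279
3017^8 ≡ 2279^2 = 5193841 ≡ 2026
3017^16 ≡ 2026^2 = 4104676 ≡ 1781
3017^32 ≡ 1781^2 = 3171961 ≡ 2426
3017^64 ≡ 2426^2 = 5885476 ≡ 1419
3017^128 ≡ 1419^2 = 2013561 ≡ 2948
3017^256 ≡ 2948^2 = 8690704 ≡ 2678
3017^512 ≡ 2678^2 = 7171684 ≡ 368
3017^1024 ≡ 368^2 = 135424 ≡ 3198
3017^2048 ≡ 3198^2 = 10227204 ≡ 3023
2763 = 2048 + 512 + 128 + 64 + 8 + 2 + 1, so 3017^2763 ≡ 3023·368·2948·1419·2026·2029·3017 ≡ 2823 (mod 3889)
748·2823 = 2111604 ≡ 3766 (mod 3889)
3888 ≠ 3766, so verification fails.

reject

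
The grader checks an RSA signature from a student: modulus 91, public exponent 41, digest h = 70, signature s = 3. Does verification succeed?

fails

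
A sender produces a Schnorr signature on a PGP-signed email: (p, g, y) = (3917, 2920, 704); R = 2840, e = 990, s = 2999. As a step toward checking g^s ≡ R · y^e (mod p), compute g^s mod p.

1991

2920^2999 mod 3917 = 1991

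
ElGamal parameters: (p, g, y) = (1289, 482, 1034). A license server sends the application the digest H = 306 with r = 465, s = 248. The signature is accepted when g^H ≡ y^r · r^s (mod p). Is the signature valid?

valid

Left side g^H mod p:
482^2 = 232324 ≡ 304
482^4 ≡ 304^2 = 92416 ≡ 897
482^8 ≡ 897^2 = 804609 ≡ 273
482^16 ≡ 273^2 = 74529 ≡ 1056
482^32 ≡ 1056^2 = 1115136 ≡ 151
482^64 ≡ 151^2 = 22801 ≡ 888
482^128 ≡ 888^2 = 788544 ≡ 965
482^256 ≡ 965^2 = 931225 ≡ 567
306 = 256 + 32 + 16 + 2, so 482^306 ≡ 567·151·1056·304 ≡ 695 (mod 1289)
Right side y^r · r^s mod p:
1034^2 = 1069156 ≡ 575
1034^4 ≡ 575^2 = 330625 ≡ 641
1034^8 ≡ 641^2 = 410881 ≡ 979
1034^16 ≡ 979^2 = 958441 ≡ 714
1034^32 ≡ 714^2 = 509796 ≡ 641
1034^64 ≡ 641^2 = 410881 ≡ 979
1034^128 ≡ 979^2 = 958441 ≡ 714
1034^256 ≡ 714^2 = 509796 ≡ 641
465 = 256 + 128 + 64 + 16 + 1, so 1034^465 ≡ 641·714·979·714·1034 ≡ 968 (mod 1289)
465^2 = 216225 ≡ 962
465^4 ≡ 962^2 = 925444 ≡ 1231
465^8 ≡ 1231^2 = 1515361 ≡ 786
465^16 ≡ 786^2 = 617796 ≡ 365
465^32 ≡ 365^2 = 133225 ≡ 458
465^64 ≡ 458^2 = 209764 ≡ 946
465^128 ≡ 946^2 = 894916 ≡ 350
248 = 128 + 64 + 32 + 16 + 8, so 465^248 ≡ 350·946·458·365·786 ≡ 556 (mod 1289)
968·556 = 538208 ≡ 695 (mod 1289)
695 ≡ 695 (mod 1289), so the signature is genuine.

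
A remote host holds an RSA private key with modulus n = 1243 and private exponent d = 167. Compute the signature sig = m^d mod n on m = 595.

727

Squares mod 1243: m^1≡595, m^2≡1013, m^4≡694, m^8≡595, m^16≡1013, m^32≡694, m^64≡595, m^128≡1013
167 = 128 + 32 + 4 + 2 + 1, so m^167 ≡ 1013·694·694·1013·595 ≡ 727 (mod 1243)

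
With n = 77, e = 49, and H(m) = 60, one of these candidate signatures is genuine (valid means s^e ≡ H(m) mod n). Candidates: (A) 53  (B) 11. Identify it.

Candidate A: 53^49 mod 77 = 60
  → matches H(m) = 60
Candidate B: 11^49 mod 77 = 11

A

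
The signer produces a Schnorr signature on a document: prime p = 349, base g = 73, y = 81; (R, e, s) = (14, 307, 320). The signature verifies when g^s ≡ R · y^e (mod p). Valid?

g^s mod p:
73^2 = 5329 ≡ 94
73^4 ≡ 94^2 = 8836 ≡ 111
73^8 ≡ 111^2 = 12321 ≡ 106
73^16 ≡ 106^2 = 11236 ≡ 68
73^32 ≡ 68^2 = 4624 ≡ 87
73^64 ≡ 87^2 = 7569 ≡ 240
73^128 ≡ 240^2 = 57600 ≡ 15
73^256 ≡ 15^2 = 225
320 = 256 + 64, so 73^320 ≡ 225·240 ≡ 254 (mod 349)
R · y^e mod p:
81^2 = 6561 ≡ 279
81^4 ≡ 279^2 = 77841 ≡ 14
81^8 ≡ 14^2 = 196
81^16 ≡ 196^2 = 38416 ≡ 26
81^32 ≡ 26^2 = 676 ≡ 327
81^64 ≡ 327^2 = 106929 ≡ 135
81^128 ≡ 135^2 = 18225 ≡ 77
81^256 ≡ 77^2 = 5929 ≡ 345
307 = 256 + 32 + 16 + 2 + 1, so 81^307 ≡ 345·327·26·279·81 ≡ 68 (mod 349)
14·68 = 952 ≡ 254 (mod 349)
254 ≡ 254 (mod 349); signature holds.

yes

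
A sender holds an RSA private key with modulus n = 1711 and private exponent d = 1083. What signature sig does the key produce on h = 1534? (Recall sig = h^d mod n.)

h^2 ≡ 1534^2 = 2353156 ≡ 531
h^4 ≡ 531^2 = 281961 ≡ 1357
h^8 ≡ 1357^2 = 1841449 ≡ 413
h^16 ≡ 413^2 = 170569 ≡ 1180
h^32 ≡ 1180^2 = 1392400 ≡ 1357
h^64 ≡ 1357^2 = 1841449 ≡ 413
h^128 ≡ 413^2 = 170569 ≡ 1180
h^256 ≡ 1180^2 = 1392400 ≡ 1357
h^512 ≡ 1357^2 = 1841449 ≡ 413
h^1024 ≡ 413^2 = 170569 ≡ 1180
1083 = 1024 + 32 + 16 + 8 + 2 + 1, so h^1083 ≡ 1180·1357·1180·413·531·1534 ≡ 649 (mod 1711)

649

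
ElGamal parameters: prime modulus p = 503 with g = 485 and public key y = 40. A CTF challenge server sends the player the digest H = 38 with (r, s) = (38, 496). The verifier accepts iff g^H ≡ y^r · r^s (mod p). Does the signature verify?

Left side g^H mod p:
Squares mod 503: 485^1≡485, 485^2≡324, 485^4≡352, 485^8≡166, 485^16≡394, 485^32≡312
38 = 32 + 4 + 2, so 485^38 ≡ 312·352·324 ≡ 253 (mod 503)
Right side y^r · r^s mod p:
Squares mod 503: 40^1≡40, 40^2≡91, 40^4≡233, 40^8≡468, 40^16≡219, 40^32≡176
38 = 32 + 4 + 2, so 40^38 ≡ 176·233·91 ≡ 474 (mod 503)
Squares mod 503: 38^1≡38, 38^2≡438, 38^4≡201, 38^8≡161, 38^16≡268, 38^32≡398, 38^64≡462, 38^128≡172, 38^256≡410
496 = 256 + 128 + 64 + 32 + 16, so 38^496 ≡ 410·172·462·398·268 ≡ 387 (mod 503)
474·387 = 183438 ≡ 346 (mod 503)
253 ≠ 346, so verification fails.

does not verify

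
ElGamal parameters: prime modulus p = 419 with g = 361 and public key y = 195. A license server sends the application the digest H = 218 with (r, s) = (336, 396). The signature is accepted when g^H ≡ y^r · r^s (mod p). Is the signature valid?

valid

Left side g^H mod p:
361^2 = 130321 ≡ 12
361^4 ≡ 12^2 = 144
361^8 ≡ 144^2 = 20736 ≡ 205
361^16 ≡ 205^2 = 42025 ≡ 125
361^32 ≡ 125^2 = 15625 ≡ 122
361^64 ≡ 122^2 = 14884 ≡ 219
361^128 ≡ 219^2 = 47961 ≡ 195
218 = 128 + 64 + 16 + 8 + 2, so 361^218 ≡ 195·219·125·205·12 ≡ 261 (mod 419)
Right side y^r · r^s mod p:
195^2 = 38025 ≡ 315
195^4 ≡ 315^2 = 99225 ≡ 341
195^8 ≡ 341^2 = 116281 ≡ 218
195^16 ≡ 218^2 = 47524 ≡ 177
195^32 ≡ 177^2 = 31329 ≡ 323
195^64 ≡ 323^2 = 104329 ≡ 417
195^128 ≡ 417^2 = 173889 ≡ 4
195^256 ≡ 4^2 = 16
336 = 256 + 64 + 16, so 195^336 ≡ 16·417·177 ≡ 202 (mod 419)
336^2 = 112896 ≡ 185
336^4 ≡ 185^2 = 34225 ≡ 286
336^8 ≡ 286^2 = 81796 ≡ 91
336^16 ≡ 91^2 = 8281 ≡ 320
336^32 ≡ 320^2 = 102400 ≡ 164
336^64 ≡ 164^2 = 26896 ≡ 80
336^128 ≡ 80^2 = 6400 ≡ 115
336^256 ≡ 115^2 = 13225 ≡ 236
396 = 256 + 128 + 8 + 4, so 336^396 ≡ 236·115·91·286 ≡ 49 (mod 419)
202·49 = 9898 ≡ 261 (mod 419)
261 ≡ 261 (mod 419), so the signature is genuine.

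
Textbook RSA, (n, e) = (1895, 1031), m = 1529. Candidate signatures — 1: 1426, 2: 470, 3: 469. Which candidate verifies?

3

Candidate 1: Squares mod 1895: 1426^1≡1426, 1426^2≡141, 1426^4≡931, 1426^8≡746, 1426^16≡1281, 1426^32≡1786, 1426^64≡511, 1426^128≡1506, 1426^256≡1616, 1426^512≡146, 1426^1024≡471; 1031 = 1024 + 4 + 2 + 1, so 1426^1031 ≡ 471·931·141·1426 ≡ 366 (mod 1895)
Candidate 2: Squares mod 1895: 470^1≡470, 470^2≡1080, 470^4≡975, 470^8≡1230, 470^16≡690, 470^32≡455, 470^64≡470, 470^128≡1080, 470^256≡975, 470^512≡1230, 470^1024≡690; 1031 = 1024 + 4 + 2 + 1, so 470^1031 ≡ 690·975·1080·470 ≡ 1080 (mod 1895)
Candidate 3: Squares mod 1895: 469^1≡469, 469^2≡141, 469^4≡931, 469^8≡746, 469^16≡1281, 469^32≡1786, 469^64≡511, 469^128≡1506, 469^256≡1616, 469^512≡146, 469^1024≡471; 1031 = 1024 + 4 + 2 + 1, so 469^1031 ≡ 471·931·141·469 ≡ 1529 (mod 1895)
  → matches m = 1529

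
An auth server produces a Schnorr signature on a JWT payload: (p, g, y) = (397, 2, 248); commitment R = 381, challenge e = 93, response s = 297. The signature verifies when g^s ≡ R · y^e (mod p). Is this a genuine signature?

genuine

g^s mod p:
2^2 = 4
2^4 ≡ 4^2 = 16
2^8 ≡ 16^2 = 256
2^16 ≡ 256^2 = 65536 ≡ 31
2^32 ≡ 31^2 = 961 ≡ 167
2^64 ≡ 167^2 = 27889 ≡ 99
2^128 ≡ 99^2 = 9801 ≡ 273
2^256 ≡ 273^2 = 74529 ≡ 290
297 = 256 + 32 + 8 + 1, so 2^297 ≡ 290·167·256·2 ≡ 334 (mod 397)
R · y^e mod p:
248^2 = 61504 ≡ 366
248^4 ≡ 366^2 = 133956 ≡ 167
248^8 ≡ 167^2 = 27889 ≡ 99
248^16 ≡ 99^2 = 9801 ≡ 273
248^32 ≡ 273^2 = 74529 ≡ 290
248^64 ≡ 290^2 = 84100 ≡ 333
93 = 64 + 16 + 8 + 4 + 1, so 248^93 ≡ 333·273·99·167·248 ≡ 128 (mod 397)
381·128 = 48768 ≡ 334 (mod 397)
334 ≡ 334 (mod 397); signature holds.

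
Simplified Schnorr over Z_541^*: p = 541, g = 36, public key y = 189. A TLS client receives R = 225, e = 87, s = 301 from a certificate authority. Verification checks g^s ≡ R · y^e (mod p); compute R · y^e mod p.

189^2 = 35721 ≡ 15
189^4 ≡ 15^2 = 225
189^8 ≡ 225^2 = 50625 ≡ 312
189^16 ≡ 312^2 = 97344 ≡ 505
189^32 ≡ 505^2 = 255025 ≡ 214
189^64 ≡ 214^2 = 45796 ≡ 352
87 = 64 + 16 + 4 + 2 + 1, so 189^87 ≡ 352·505·225·15·189 ≡ 412 (mod 541)
R · y^e ≡ 225·412 = 92700 ≡ 189 (mod 541)

189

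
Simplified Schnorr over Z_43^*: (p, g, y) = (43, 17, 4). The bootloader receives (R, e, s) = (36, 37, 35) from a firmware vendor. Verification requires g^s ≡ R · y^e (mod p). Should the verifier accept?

g^s mod p:
17^2 = 289 ≡ 31
17^4 ≡ 31^2 = 961 ≡ 15
17^8 ≡ 15^2 = 225 ≡ 10
17^16 ≡ 10^2 = 100 ≡ 14
17^32 ≡ 14^2 = 196 ≡ 24
35 = 32 + 2 + 1, so 17^35 ≡ 24·31·17 ≡ 6 (mod 43)
R · y^e mod p:
4^2 = 16
4^4 ≡ 16^2 = 256 ≡ 41
4^8 ≡ 41^2 = 1681 ≡ 4
4^16 ≡ 4^2 = 16
4^32 ≡ 16^2 = 256 ≡ 41
37 = 32 + 4 + 1, so 4^37 ≡ 41·41·4 ≡ 16 (mod 43)
36·16 = 576 ≡ 17 (mod 43)
6 ≠ 17; the check fails.

reject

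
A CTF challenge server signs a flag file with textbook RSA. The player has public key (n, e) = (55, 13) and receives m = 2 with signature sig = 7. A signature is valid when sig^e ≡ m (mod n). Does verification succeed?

sig^2 ≡ 7^2 = 49
sig^4 ≡ 49^2 = 2401 ≡ 36
sig^8 ≡ 36^2 = 1296 ≡ 31
13 = 8 + 4 + 1, so sig^13 ≡ 31·36·7 ≡ 2 (mod 55)
Since 2 equals the digest 2, verification succeeds.

passes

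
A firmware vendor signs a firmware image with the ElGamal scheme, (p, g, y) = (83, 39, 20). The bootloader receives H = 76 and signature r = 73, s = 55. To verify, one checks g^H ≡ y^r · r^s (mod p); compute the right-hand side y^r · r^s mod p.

7

20^2 = 400 ≡ 68
20^4 ≡ 68^2 = 4624 ≡ 59
20^8 ≡ 59^2 = 3481 ≡ 78
20^16 ≡ 78^2 = 6084 ≡ 25
20^32 ≡ 25^2 = 625 ≡ 44
20^64 ≡ 44^2 = 1936 ≡ 27
73 = 64 + 8 + 1, so 20^73 ≡ 27·78·20 ≡ 39 (mod 83)
73^2 = 5329 ≡ 17
73^4 ≡ 17^2 = 289 ≡ 40
73^8 ≡ 40^2 = 1600 ≡ 23
73^16 ≡ 23^2 = 529 ≡ 31
73^32 ≡ 31^2 = 961 ≡ 48
55 = 32 + 16 + 4 + 2 + 1, so 73^55 ≡ 48·31·40·17·73 ≡ 47 (mod 83)
y^r · r^s ≡ 39·47 = 1833 ≡ 7 (mod 83)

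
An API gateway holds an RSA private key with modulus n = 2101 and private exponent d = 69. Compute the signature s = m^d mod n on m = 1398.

m^2 ≡ 1398^2 = 1954404 ≡ 474
m^4 ≡ 474^2 = 224676 ≡ 1970
m^8 ≡ 1970^2 = 3880900 ≡ 353
m^16 ≡ 353^2 = 124609 ≡ 650
m^32 ≡ 650^2 = 422500 ≡ 199
m^64 ≡ 199^2 = 39601 ≡ 1783
69 = 64 + 4 + 1, so m^69 ≡ 1783·1970·1398 ≡ 265 (mod 2101)

265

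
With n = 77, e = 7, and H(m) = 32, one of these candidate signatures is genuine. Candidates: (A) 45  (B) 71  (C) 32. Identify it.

Candidate A: 45^7 mod 77 = 45
Candidate B: 71^7 mod 77 = 36
Candidate C: 32^7 mod 77 = 32
  → matches H(m) = 32

C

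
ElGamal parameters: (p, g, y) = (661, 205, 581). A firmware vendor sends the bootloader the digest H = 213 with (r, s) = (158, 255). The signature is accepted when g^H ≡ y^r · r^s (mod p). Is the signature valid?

valid

Left side g^H mod p:
Squares mod 661: 205^1≡205, 205^2≡382, 205^4≡504, 205^8≡192, 205^16≡509, 205^32≡630, 205^64≡300, 205^128≡104
213 = 128 + 64 + 16 + 4 + 1, so 205^213 ≡ 104·300·509·504·205 ≡ 576 (mod 661)
Right side y^r · r^s mod p:
Squares mod 661: 581^1≡581, 581^2≡451, 581^4≡474, 581^8≡597, 581^16≡130, 581^32≡375, 581^64≡493, 581^128≡462
158 = 128 + 16 + 8 + 4 + 2, so 581^158 ≡ 462·130·597·474·451 ≡ 497 (mod 661)
Squares mod 661: 158^1≡158, 158^2≡507, 158^4≡581, 158^8≡451, 158^16≡474, 158^32≡597, 158^64≡130, 158^128≡375
255 = 128 + 64 + 32 + 16 + 8 + 4 + 2 + 1, so 158^255 ≡ 375·130·597·474·451·581·507·158 ≡ 593 (mod 661)
497·593 = 294721 ≡ 576 (mod 661)
576 ≡ 576 (mod 661), so the signature is genuine.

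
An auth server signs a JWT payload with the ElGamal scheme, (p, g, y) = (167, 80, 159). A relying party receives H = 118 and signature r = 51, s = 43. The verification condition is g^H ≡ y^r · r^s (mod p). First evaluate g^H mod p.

Squares mod 167: 80^1≡80, 80^2≡54, 80^4≡77, 80^8≡84, 80^16≡42, 80^32≡94, 80^64≡152
118 = 64 + 32 + 16 + 4 + 2, so 80^118 ≡ 152·94·42·77·54 ≡ 64 (mod 167)

64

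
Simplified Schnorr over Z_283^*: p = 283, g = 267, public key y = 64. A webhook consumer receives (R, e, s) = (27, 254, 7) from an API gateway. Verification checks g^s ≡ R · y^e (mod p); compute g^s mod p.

232

267^2 = 71289 ≡ 256
267^4 ≡ 256^2 = 65536 ≡ 163
7 = 4 + 2 + 1, so 267^7 ≡ 163·256·267 ≡ 232 (mod 283)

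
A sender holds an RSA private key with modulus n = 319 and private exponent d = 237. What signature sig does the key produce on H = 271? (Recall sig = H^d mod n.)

171

H^237 mod 319 = 171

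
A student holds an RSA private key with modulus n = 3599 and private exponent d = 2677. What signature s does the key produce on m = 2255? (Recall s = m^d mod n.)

Squares mod 3599: m^1≡2255, m^2≡3237, m^4≡1480, m^8≡2208, m^16≡2218, m^32≡3290, m^64≡1907, m^128≡1659, m^256≡2645, m^512≡3168, m^1024≡2212, m^2048≡1903
2677 = 2048 + 512 + 64 + 32 + 16 + 4 + 1, so m^2677 ≡ 1903·3168·1907·3290·2218·1480·2255 ≡ 738 (mod 3599)

738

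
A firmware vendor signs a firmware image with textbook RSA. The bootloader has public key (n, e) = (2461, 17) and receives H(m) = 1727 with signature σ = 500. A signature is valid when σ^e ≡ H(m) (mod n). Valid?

no

σ^2 ≡ 500^2 = 250000 ≡ 1439
σ^4 ≡ 1439^2 = 2070721 ≡ 1020
σ^8 ≡ 1020^2 = 1040400 ≡ 1858
σ^16 ≡ 1858^2 = 3452164 ≡ 1842
17 = 16 + 1, so σ^17 ≡ 1842·500 ≡ 586 (mod 2461)
The recovered value 586 does not match the digest 1727.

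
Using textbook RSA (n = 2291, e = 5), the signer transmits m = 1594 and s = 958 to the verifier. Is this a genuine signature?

forged

s^2 ≡ 958^2 = 917764 ≡ 1364
s^4 ≡ 1364^2 = 1860496 ≡ 204
5 = 4 + 1, so s^5 ≡ 204·958 ≡ 697 (mod 2291)
The recovered value 697 does not match the digest 1594.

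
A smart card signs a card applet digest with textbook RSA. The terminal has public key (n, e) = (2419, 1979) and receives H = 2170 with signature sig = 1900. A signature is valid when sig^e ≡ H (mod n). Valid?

yes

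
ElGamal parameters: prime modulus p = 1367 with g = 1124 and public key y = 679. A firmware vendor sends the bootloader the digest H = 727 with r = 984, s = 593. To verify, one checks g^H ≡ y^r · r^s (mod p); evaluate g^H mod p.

1155

1124^727 mod 1367 = 1155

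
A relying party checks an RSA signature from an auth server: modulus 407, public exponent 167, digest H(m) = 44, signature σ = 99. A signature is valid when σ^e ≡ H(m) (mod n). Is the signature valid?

σ^167 mod 407 = 363
σ^167 mod 407 = 363, but H(m) = 44.

invalid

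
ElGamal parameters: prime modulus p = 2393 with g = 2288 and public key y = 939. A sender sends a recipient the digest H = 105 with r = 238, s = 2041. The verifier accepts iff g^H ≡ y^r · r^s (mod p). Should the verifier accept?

Left side g^H mod p:
2288^105 mod 2393 = 1621
Right side y^r · r^s mod p:
939^238 mod 2393 = 1953
238^2041 mod 2393 = 686
1953·686 = 1339758 ≡ 2071 (mod 2393)
1621 ≠ 2071, so verification fails.

reject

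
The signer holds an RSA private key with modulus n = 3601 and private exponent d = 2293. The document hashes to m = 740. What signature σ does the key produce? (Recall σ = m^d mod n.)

2742

m^2293 mod 3601 = 2742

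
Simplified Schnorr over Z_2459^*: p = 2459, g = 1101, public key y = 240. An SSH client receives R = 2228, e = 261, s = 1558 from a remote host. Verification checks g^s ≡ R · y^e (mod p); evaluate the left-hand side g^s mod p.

1261

1101^2 = 1212201 ≡ 2373
1101^4 ≡ 2373^2 = 5631129 ≡ 19
1101^8 ≡ 19^2 = 361
1101^16 ≡ 361^2 = 130321 ≡ 2453
1101^32 ≡ 2453^2 = 6017209 ≡ 36
1101^64 ≡ 36^2 = 1296
1101^128 ≡ 1296^2 = 1679616 ≡ 119
1101^256 ≡ 119^2 = 14161 ≡ 1866
1101^512 ≡ 1866^2 = 3481956 ≡ 12
1101^1024 ≡ 12^2 = 144
1558 = 1024 + 512 + 16 + 4 + 2, so 1101^1558 ≡ 144·12·2453·19·2373 ≡ 1261 (mod 2459)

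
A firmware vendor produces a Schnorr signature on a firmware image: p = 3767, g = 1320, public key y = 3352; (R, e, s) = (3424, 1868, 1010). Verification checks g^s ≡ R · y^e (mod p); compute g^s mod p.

1320^1010 mod 3767 = 3017

3017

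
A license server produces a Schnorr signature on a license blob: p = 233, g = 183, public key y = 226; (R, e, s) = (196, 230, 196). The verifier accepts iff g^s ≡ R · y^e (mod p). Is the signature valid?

valid

g^s mod p:
Squares mod 233: 183^1≡183, 183^2≡170, 183^4≡8, 183^8≡64, 183^16≡135, 183^32≡51, 183^64≡38, 183^128≡46
196 = 128 + 64 + 4, so 183^196 ≡ 46·38·8 ≡ 4 (mod 233)
R · y^e mod p:
Squares mod 233: 226^1≡226, 226^2≡49, 226^4≡71, 226^8≡148, 226^16≡2, 226^32≡4, 226^64≡16, 226^128≡23
230 = 128 + 64 + 32 + 4 + 2, so 226^230 ≡ 23·16·4·71·49 ≡ 214 (mod 233)
196·214 = 41944 ≡ 4 (mod 233)
4 ≡ 4 (mod 233); signature holds.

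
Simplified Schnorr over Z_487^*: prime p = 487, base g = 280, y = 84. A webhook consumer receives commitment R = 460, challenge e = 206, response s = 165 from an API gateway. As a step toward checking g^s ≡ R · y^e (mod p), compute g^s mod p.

475

280^165 mod 487 = 475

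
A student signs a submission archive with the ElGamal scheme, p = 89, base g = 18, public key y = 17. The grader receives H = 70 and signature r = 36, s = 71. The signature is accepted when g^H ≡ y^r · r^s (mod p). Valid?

no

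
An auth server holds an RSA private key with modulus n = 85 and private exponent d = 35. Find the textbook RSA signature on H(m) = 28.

(H(m))^2 ≡ 28^2 = 784 ≡ 19
(H(m))^4 ≡ 19^2 = 361 ≡ 21
(H(m))^8 ≡ 21^2 = 441 ≡ 16
(H(m))^16 ≡ 16^2 = 256 ≡ 1
(H(m))^32 ≡ 1^2 = 1
35 = 32 + 2 + 1, so (H(m))^35 ≡ 1·19·28 ≡ 22 (mod 85)

22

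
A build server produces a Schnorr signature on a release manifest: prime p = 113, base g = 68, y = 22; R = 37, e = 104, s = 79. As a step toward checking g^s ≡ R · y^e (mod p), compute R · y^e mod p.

93

22^2 = 484 ≡ 32
22^4 ≡ 32^2 = 1024 ≡ 7
22^8 ≡ 7^2 = 49
22^16 ≡ 49^2 = 2401 ≡ 28
22^32 ≡ 28^2 = 784 ≡ 106
22^64 ≡ 106^2 = 11236 ≡ 49
104 = 64 + 32 + 8, so 22^104 ≡ 49·106·49 ≡ 30 (mod 113)
R · y^e ≡ 37·30 = 1110 ≡ 93 (mod 113)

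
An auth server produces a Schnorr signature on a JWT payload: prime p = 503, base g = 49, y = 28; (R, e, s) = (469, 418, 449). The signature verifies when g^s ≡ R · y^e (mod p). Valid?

g^s mod p:
49^2 = 2401 ≡ 389
49^4 ≡ 389^2 = 151321 ≡ 421
49^8 ≡ 421^2 = 177241 ≡ 185
49^16 ≡ 185^2 = 34225 ≡ 21
49^32 ≡ 21^2 = 441
49^64 ≡ 441^2 = 194481 ≡ 323
49^128 ≡ 323^2 = 104329 ≡ 208
49^256 ≡ 208^2 = 43264 ≡ 6
449 = 256 + 128 + 64 + 1, so 49^449 ≡ 6·208·323·49 ≡ 292 (mod 503)
R · y^e mod p:
28^2 = 784 ≡ 281
28^4 ≡ 281^2 = 78961 ≡ 493
28^8 ≡ 493^2 = 243049 ≡ 100
28^16 ≡ 100^2 = 10000 ≡ 443
28^32 ≡ 443^2 = 196249 ≡ 79
28^64 ≡ 79^2 = 6241 ≡ 205
28^128 ≡ 205^2 = 42025 ≡ 276
28^256 ≡ 276^2 = 76176 ≡ 223
418 = 256 + 128 + 32 + 2, so 28^418 ≡ 223·276·79·281 ≡ 122 (mod 503)
469·122 = 57218 ≡ 379 (mod 503)
292 ≠ 379; the check fails.

no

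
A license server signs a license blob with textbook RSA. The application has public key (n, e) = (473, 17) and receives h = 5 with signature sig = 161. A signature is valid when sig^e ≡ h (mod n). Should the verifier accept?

reject

sig^2 ≡ 161^2 = 25921 ≡ 379
sig^4 ≡ 379^2 = 143641 ≡ 322
sig^8 ≡ 322^2 = 103684 ≡ 97
sig^16 ≡ 97^2 = 9409 ≡ 422
17 = 16 + 1, so sig^17 ≡ 422·161 ≡ 303 (mod 473)
sig^17 mod 473 = 303, but h = 5.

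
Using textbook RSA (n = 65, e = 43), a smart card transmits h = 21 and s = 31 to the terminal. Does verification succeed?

passes

Squares mod 65: s^1≡31, s^2≡51, s^4≡1, s^8≡1, s^16≡1, s^32≡1
43 = 32 + 8 + 2 + 1, so s^43 ≡ 1·1·51·31 ≡ 21 (mod 65)
21 = h, so the signature checks out.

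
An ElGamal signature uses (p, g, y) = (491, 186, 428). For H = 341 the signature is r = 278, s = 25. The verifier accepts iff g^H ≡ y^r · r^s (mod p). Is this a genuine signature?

forged

Left side g^H mod p:
186^2 = 34596 ≡ 226
186^4 ≡ 226^2 = 51076 ≡ 12
186^8 ≡ 12^2 = 144
186^16 ≡ 144^2 = 20736 ≡ 114
186^32 ≡ 114^2 = 12996 ≡ 230
186^64 ≡ 230^2 = 52900 ≡ 363
186^128 ≡ 363^2 = 131769 ≡ 181
186^256 ≡ 181^2 = 32761 ≡ 355
341 = 256 + 64 + 16 + 4 + 1, so 186^341 ≡ 355·363·114·12·186 ≡ 471 (mod 491)
Right side y^r · r^s mod p:
428^2 = 183184 ≡ 41
428^4 ≡ 41^2 = 1681 ≡ 208
428^8 ≡ 208^2 = 43264 ≡ 56
428^16 ≡ 56^2 = 3136 ≡ 190
428^32 ≡ 190^2 = 36100 ≡ 257
428^64 ≡ 257^2 = 66049 ≡ 255
428^128 ≡ 255^2 = 65025 ≡ 213
428^256 ≡ 213^2 = 45369 ≡ 197
278 = 256 + 16 + 4 + 2, so 428^278 ≡ 197·190·208·41 ≡ 12 (mod 491)
278^2 = 77284 ≡ 197
278^4 ≡ 197^2 = 38809 ≡ 20
278^8 ≡ 20^2 = 400
278^16 ≡ 400^2 = 160000 ≡ 425
25 = 16 + 8 + 1, so 278^25 ≡ 425·400·278 ≡ 268 (mod 491)
12·268 = 3216 ≡ 270 (mod 491)
471 ≠ 270, so verification fails.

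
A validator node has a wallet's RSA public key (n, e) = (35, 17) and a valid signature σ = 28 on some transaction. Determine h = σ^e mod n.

Squares mod 35: σ^1≡28, σ^2≡14, σ^4≡21, σ^8≡21, σ^16≡21
17 = 16 + 1, so σ^17 ≡ 21·28 ≡ 28 (mod 35)

28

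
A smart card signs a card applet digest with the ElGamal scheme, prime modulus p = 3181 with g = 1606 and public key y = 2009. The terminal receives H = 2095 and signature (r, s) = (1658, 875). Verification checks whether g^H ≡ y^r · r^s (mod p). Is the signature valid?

valid

Left side g^H mod p:
Squares mod 3181: 1606^1≡1606, 1606^2≡2626, 1606^4≡2649, 1606^8≡3096, 1606^16≡863, 1606^32≡415, 1606^64≡451, 1606^128≡2998, 1606^256≡1679, 1606^512≡675, 1606^1024≡742, 1606^2048≡251
2095 = 2048 + 32 + 8 + 4 + 2 + 1, so 1606^2095 ≡ 251·415·3096·2649·2626·1606 ≡ 778 (mod 3181)
Right side y^r · r^s mod p:
Squares mod 3181: 2009^1≡2009, 2009^2≡2573, 2009^4≡668, 2009^8≡884, 2009^16≡2111, 2009^32≡2921, 2009^64≡799, 2009^128≡2201, 2009^256≡2919, 2009^512≡1843, 2009^1024≡2522
1658 = 1024 + 512 + 64 + 32 + 16 + 8 + 2, so 2009^1658 ≡ 2522·1843·799·2921·2111·884·2573 ≡ 676 (mod 3181)
Squares mod 3181: 1658^1≡1658, 1658^2≡580, 1658^4≡2395, 1658^8≡682, 1658^16≡698, 1658^32≡511, 1658^64≡279, 1658^128≡1497, 1658^256≡1585, 1658^512≡2416
875 = 512 + 256 + 64 + 32 + 8 + 2 + 1, so 1658^875 ≡ 2416·1585·279·511·682·580·1658 ≡ 2721 (mod 3181)
676·2721 = 1839396 ≡ 778 (mod 3181)
778 ≡ 778 (mod 3181), so the signature is genuine.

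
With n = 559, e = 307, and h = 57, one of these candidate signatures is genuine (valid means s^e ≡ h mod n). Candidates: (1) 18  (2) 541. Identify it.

2

Candidate 1: Squares mod 559: 18^1≡18, 18^2≡324, 18^4≡443, 18^8≡40, 18^16≡482, 18^32≡339, 18^64≡326, 18^128≡66, 18^256≡443; 307 = 256 + 32 + 16 + 2 + 1, so 18^307 ≡ 443·339·482·324·18 ≡ 502 (mod 559)
Candidate 2: Squares mod 559: 541^1≡541, 541^2≡324, 541^4≡443, 541^8≡40, 541^16≡482, 541^32≡339, 541^64≡326, 541^128≡66, 541^256≡443; 307 = 256 + 32 + 16 + 2 + 1, so 541^307 ≡ 443·339·482·324·541 ≡ 57 (mod 559)
  → matches h = 57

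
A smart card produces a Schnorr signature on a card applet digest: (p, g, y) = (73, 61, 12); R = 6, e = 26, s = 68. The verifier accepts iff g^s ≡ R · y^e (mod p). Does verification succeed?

fails

g^s mod p:
61^2 = 3721 ≡ 71
61^4 ≡ 71^2 = 5041 ≡ 4
61^8 ≡ 4^2 = 16
61^16 ≡ 16^2 = 256 ≡ 37
61^32 ≡ 37^2 = 1369 ≡ 55
61^64 ≡ 55^2 = 3025 ≡ 32
68 = 64 + 4, so 61^68 ≡ 32·4 ≡ 55 (mod 73)
R · y^e mod p:
12^2 = 144 ≡ 71
12^4 ≡ 71^2 = 5041 ≡ 4
12^8 ≡ 4^2 = 16
12^16 ≡ 16^2 = 256 ≡ 37
26 = 16 + 8 + 2, so 12^26 ≡ 37·16·71 ≡ 57 (mod 73)
6·57 = 342 ≡ 50 (mod 73)
55 ≠ 50; the check fails.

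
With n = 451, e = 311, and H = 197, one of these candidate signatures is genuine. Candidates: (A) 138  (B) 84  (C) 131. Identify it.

Candidate A: Squares mod 451: 138^1≡138, 138^2≡102, 138^4≡31, 138^8≡59, 138^16≡324, 138^32≡344, 138^64≡174, 138^128≡59, 138^256≡324; 311 = 256 + 32 + 16 + 4 + 2 + 1, so 138^311 ≡ 324·344·324·31·102·138 ≡ 94 (mod 451)
Candidate B: Squares mod 451: 84^1≡84, 84^2≡291, 84^4≡344, 84^8≡174, 84^16≡59, 84^32≡324, 84^64≡344, 84^128≡174, 84^256≡59; 311 = 256 + 32 + 16 + 4 + 2 + 1, so 84^311 ≡ 59·324·59·344·291·84 ≡ 326 (mod 451)
Candidate C: Squares mod 451: 131^1≡131, 131^2≡23, 131^4≡78, 131^8≡221, 131^16≡133, 131^32≡100, 131^64≡78, 131^128≡221, 131^256≡133; 311 = 256 + 32 + 16 + 4 + 2 + 1, so 131^311 ≡ 133·100·133·78·23·131 ≡ 197 (mod 451)
  → matches H = 197

C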